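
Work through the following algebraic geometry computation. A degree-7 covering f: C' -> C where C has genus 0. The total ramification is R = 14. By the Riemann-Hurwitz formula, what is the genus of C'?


Riemann-Hurwitz formula: 2g' - 2 = d(2g - 2) + R
Given: d = 7, g = 0, R = 14
2g' - 2 = 7*(2*0 - 2) + 14
2g' - 2 = 7*(-2) + 14
2g' - 2 = -14 + 14 = 0
2g' = 2
g' = 1

1


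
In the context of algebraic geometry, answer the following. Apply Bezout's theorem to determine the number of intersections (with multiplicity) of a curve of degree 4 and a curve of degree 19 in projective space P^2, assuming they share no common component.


Bezout's theorem states the intersection count equals the product of degrees.
Intersection count = 4 * 19 = 76

76


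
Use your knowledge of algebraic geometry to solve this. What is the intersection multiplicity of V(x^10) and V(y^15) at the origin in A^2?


The intersection multiplicity of V(x^a) and V(y^b) at the origin is:
I(O; V(x^10), V(y^15)) = dim_k(k[x,y]/(x^10, y^15))
A basis for k[x,y]/(x^10, y^15) is the set of monomials x^i * y^j
where 0 <= i < 10 and 0 <= j < 15.
The number of such monomials is 10 * 15 = 150

150


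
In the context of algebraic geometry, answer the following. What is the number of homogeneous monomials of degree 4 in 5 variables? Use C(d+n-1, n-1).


The number of degree-4 monomials in 5 variables is C(d+n-1, n-1).
= C(4+5-1, 5-1) = C(8, 4)
= 70

70


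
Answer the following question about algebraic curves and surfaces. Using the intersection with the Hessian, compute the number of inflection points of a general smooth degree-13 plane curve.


For a general smooth plane curve C of degree d, the inflection points are
the intersection of C with its Hessian curve, which has degree 3(d-2).
By Bezout, the total intersection number is d * 3(d-2) = 13 * 33 = 429.
For a general curve every flex is ordinary, so each contributes
multiplicity 1 to C·Hess(C), and the number of distinct inflection
points is 3d(d-2).
Inflection points = 3*13*(13-2) = 3*13*11 = 429

429


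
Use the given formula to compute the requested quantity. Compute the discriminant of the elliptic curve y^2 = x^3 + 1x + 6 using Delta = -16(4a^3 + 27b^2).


Compute each component:
4a^3 = 4*1^3 = 4*1 = 4
27b^2 = 27*6^2 = 27*36 = 972
4a^3 + 27b^2 = 4 + 972 = 976
Delta = -16*976 = -15616

-15616


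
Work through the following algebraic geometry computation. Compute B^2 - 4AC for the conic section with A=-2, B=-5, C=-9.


The discriminant of a conic Ax^2 + Bxy + Cy^2 + ... = 0 is B^2 - 4AC.
B^2 = (-5)^2 = 25
4AC = 4*(-2)*(-9) = 72
Discriminant = 25 - 72 = -47

-47


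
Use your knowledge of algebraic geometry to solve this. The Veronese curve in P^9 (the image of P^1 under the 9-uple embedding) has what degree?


The rational normal curve in P^9 is the image of P^1 under the 9-uple Veronese.
A general hyperplane in P^9 pulls back to a degree-9 form on P^1, which has 9 zeros,
so the curve meets a general hyperplane in 9 points. Degree = 9.

9


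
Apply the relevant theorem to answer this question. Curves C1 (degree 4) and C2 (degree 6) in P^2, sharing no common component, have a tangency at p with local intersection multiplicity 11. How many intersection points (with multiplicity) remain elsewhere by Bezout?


By Bezout's theorem, the total intersection number is d1 * d2.
Total = 4 * 6 = 24
Intersection multiplicity at p = 11
Remaining intersections = 24 - 11 = 13

13


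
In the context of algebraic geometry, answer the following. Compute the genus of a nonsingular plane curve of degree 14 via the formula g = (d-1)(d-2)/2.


Using the genus formula for smooth plane curves:
g = (d-1)(d-2)/2
g = (14-1)(14-2)/2
g = 13*12/2
g = 156/2 = 78

78


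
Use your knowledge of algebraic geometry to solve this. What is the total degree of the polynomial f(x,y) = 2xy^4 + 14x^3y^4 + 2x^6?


Examine each term for its total degree (sum of exponents).
  Term '2xy^4' has total degree 1+4 = 5.
  Term '14x^3y^4' has total degree 3+4 = 7.
  Term '2x^6' has total degree 6+0 = 6.
The maximum total degree among all terms is 7.

7


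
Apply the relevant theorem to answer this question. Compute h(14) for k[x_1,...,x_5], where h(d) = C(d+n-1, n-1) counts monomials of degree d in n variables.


The Hilbert function for the polynomial ring in 5 variables is:
h(d) = C(d+n-1, n-1)
h(14) = C(14+5-1, 5-1) = C(18, 4)
= 18! / (4! * 14!)
= 3060

3060


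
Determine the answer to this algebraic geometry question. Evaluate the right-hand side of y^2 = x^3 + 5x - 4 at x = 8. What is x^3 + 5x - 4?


Compute x^3 + 5x - 4 at x = 8:
x^3 = 8^3 = 512
5*x = 5*8 = 40
Sum: 512 + 40 - 4 = 548

548


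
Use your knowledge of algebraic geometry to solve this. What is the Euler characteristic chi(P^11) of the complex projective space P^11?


The complex projective space P^11 has one cell in each even real dimension 0, 2, ..., 22.
The cohomology groups are H^{2k}(P^11) = Z for k = 0,...,11, and 0 otherwise.
Euler characteristic = sum of Betti numbers = 1 per even-dimensional cohomology group.
chi(P^11) = 11 + 1 = 12

12


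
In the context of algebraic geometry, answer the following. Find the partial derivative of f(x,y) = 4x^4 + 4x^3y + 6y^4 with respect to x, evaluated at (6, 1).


df/dx = 4*4*x^3 + 3*4*x^2*y
At (6,1): 4*4*6^3 + 3*4*6^2*1
= 3456 + 432
= 3888

3888


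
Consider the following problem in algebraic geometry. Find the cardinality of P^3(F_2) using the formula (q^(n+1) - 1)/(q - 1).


P^3(F_2) has (q^(n+1) - 1)/(q - 1) points.
= 2^3 + 2^2 + 2^1 + 2^0
= 8 + 4 + 2 + 1
= 15

15


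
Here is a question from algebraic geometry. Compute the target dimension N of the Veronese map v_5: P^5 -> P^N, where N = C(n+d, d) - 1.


The Veronese embedding v_d: P^n -> P^N maps each point to all
degree-d monomials in n+1 homogeneous coordinates.
N = C(n+d, d) - 1
N = C(5+5, 5) - 1
N = C(10, 5) - 1
C(10, 5) = 252
N = 252 - 1 = 251

251


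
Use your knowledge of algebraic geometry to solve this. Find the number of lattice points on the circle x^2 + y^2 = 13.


Systematically check integer values of x where x^2 <= 13.
For each valid x, check if 13 - x^2 is a perfect square.
x=2: 13 - 4 = 9, sqrt = 3 (valid)
x=3: 13 - 9 = 4, sqrt = 2 (valid)
Total integer solutions found: 8

8


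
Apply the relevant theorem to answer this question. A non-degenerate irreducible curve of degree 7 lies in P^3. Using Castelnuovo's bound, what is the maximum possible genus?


Castelnuovo's bound: write d - 1 = m(r-1) + epsilon with 0 <= epsilon < r-1.
d - 1 = 7 - 1 = 6
r - 1 = 3 - 1 = 2
6 = 3*2 + 0, so m = 3, epsilon = 0
pi(d, r) = m(m-1)(r-1)/2 + m*epsilon
= 3*2*2/2 + 3*0
= 12/2 + 0
= 6 + 0 = 6

6


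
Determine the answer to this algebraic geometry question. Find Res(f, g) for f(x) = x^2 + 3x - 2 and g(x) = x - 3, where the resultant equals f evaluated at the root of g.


For Res(f, x - c), we evaluate f at x = c.
f(3) = 3^2 + 3*3 - 2
= 9 + 9 - 2
= 18 - 2 = 16
Res(f, g) = 16

16


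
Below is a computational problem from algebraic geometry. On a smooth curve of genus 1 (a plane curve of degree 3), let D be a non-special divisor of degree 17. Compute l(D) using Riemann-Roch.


First, compute the genus of a smooth plane curve of degree 3:
g = (d-1)(d-2)/2 = (3-1)(3-2)/2 = 1
For a non-special divisor D (i.e., h^1(D) = 0), Riemann-Roch gives:
l(D) = deg(D) - g + 1
Since deg(D) = 17 >= 2g - 1 = 1, D is non-special.
l(D) = 17 - 1 + 1 = 17

17


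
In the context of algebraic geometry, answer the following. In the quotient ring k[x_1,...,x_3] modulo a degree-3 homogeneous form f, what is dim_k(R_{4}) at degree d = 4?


For R = k[x_1,...,x_n]/(f) with f homogeneous of degree e:
The Hilbert series is (1 - t^e)/(1 - t)^n.
So h(d) = C(d+n-1, n-1) - C(d-e+n-1, n-1) for d >= e.
With n=3, e=3, d=4:
C(4+3-1, 3-1) = C(6, 2) = 15
C(4-3+3-1, 3-1) = C(3, 2) = 3
h(4) = 15 - 3 = 12

12


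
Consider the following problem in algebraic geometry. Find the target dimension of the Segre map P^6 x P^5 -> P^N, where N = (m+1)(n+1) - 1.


The Segre embedding maps P^m x P^n into P^N via
all products of coordinates from each factor.
N = (m+1)(n+1) - 1
N = (6+1)(5+1) - 1
N = 7*6 - 1
N = 42 - 1 = 41

41


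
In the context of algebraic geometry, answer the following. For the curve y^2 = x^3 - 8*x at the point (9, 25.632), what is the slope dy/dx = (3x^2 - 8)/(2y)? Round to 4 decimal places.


Using implicit differentiation of y^2 = x^3 - 8*x:
2y * dy/dx = 3x^2 - 8
dy/dx = (3x^2 - 8)/(2y)
Numerator: 3*9^2 - 8 = 235
Denominator: 2*25.632 = 51.264
dy/dx = 235/51.264 = 4.5841

4.5841


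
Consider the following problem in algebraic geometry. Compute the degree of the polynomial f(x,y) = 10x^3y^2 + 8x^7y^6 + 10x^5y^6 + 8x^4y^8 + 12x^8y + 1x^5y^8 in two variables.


Examine each term for its total degree (sum of exponents).
  Term '10x^3y^2' has total degree 3+2 = 5.
  Term '8x^7y^6' has total degree 7+6 = 13.
  Term '10x^5y^6' has total degree 5+6 = 11.
  Term '8x^4y^8' has total degree 4+8 = 12.
  Term '12x^8y' has total degree 8+1 = 9.
  Term '1x^5y^8' has total degree 5+8 = 13.
The maximum total degree among all terms is 13.

13


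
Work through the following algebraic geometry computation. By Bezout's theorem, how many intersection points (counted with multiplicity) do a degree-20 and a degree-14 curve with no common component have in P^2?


Bezout's theorem states the intersection count equals the product of degrees.
Intersection count = 20 * 14 = 280

280


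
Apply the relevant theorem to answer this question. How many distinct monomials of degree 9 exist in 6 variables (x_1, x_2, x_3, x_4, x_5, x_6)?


The number of degree-9 monomials in 6 variables is C(d+n-1, n-1).
= C(9+6-1, 6-1) = C(14, 5)
= 2002

2002


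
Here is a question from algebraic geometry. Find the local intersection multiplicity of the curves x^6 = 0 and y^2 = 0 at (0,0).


The intersection multiplicity of V(x^a) and V(y^b) at the origin is:
I(O; V(x^6), V(y^2)) = dim_k(k[x,y]/(x^6, y^2))
A basis for k[x,y]/(x^6, y^2) is the set of monomials x^i * y^j
where 0 <= i < 6 and 0 <= j < 2.
The number of such monomials is 6 * 2 = 12

12


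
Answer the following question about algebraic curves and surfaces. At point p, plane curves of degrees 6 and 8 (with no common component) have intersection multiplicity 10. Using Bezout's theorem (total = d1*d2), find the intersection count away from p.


By Bezout's theorem, the total intersection number is d1 * d2.
Total = 6 * 8 = 48
Intersection multiplicity at p = 10
Remaining intersections = 48 - 10 = 38

38


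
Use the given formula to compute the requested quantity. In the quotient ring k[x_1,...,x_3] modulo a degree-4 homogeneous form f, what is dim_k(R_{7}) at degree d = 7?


For R = k[x_1,...,x_n]/(f) with f homogeneous of degree e:
The Hilbert series is (1 - t^e)/(1 - t)^n.
So h(d) = C(d+n-1, n-1) - C(d-e+n-1, n-1) for d >= e.
With n=3, e=4, d=7:
C(7+3-1, 3-1) = C(9, 2) = 36
C(7-4+3-1, 3-1) = C(5, 2) = 10
h(7) = 36 - 10 = 26

26


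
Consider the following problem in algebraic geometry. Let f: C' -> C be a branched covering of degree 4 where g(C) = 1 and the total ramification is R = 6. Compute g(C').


Riemann-Hurwitz formula: 2g' - 2 = d(2g - 2) + R
Given: d = 4, g = 1, R = 6
2g' - 2 = 4*(2*1 - 2) + 6
2g' - 2 = 4*0 + 6
2g' - 2 = 0 + 6 = 6
2g' = 8
g' = 4

4


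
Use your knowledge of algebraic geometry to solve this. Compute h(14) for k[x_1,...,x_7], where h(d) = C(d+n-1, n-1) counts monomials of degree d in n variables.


The Hilbert function for the polynomial ring in 7 variables is:
h(d) = C(d+n-1, n-1)
h(14) = C(14+7-1, 7-1) = C(20, 6)
= 20! / (6! * 14!)
= 38760

38760


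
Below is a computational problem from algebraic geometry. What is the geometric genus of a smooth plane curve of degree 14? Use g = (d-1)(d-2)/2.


Using the genus formula for smooth plane curves:
g = (d-1)(d-2)/2
g = (14-1)(14-2)/2
g = 13*12/2
g = 156/2 = 78

78


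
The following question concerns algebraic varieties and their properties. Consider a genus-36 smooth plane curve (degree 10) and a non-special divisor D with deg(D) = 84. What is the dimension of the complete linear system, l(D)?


First, compute the genus of a smooth plane curve of degree 10:
g = (d-1)(d-2)/2 = (10-1)(10-2)/2 = 36
For a non-special divisor D (i.e., h^1(D) = 0), Riemann-Roch gives:
l(D) = deg(D) - g + 1
Since deg(D) = 84 >= 2g - 1 = 71, D is non-special.
l(D) = 84 - 36 + 1 = 49

49


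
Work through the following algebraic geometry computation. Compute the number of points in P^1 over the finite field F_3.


P^1(F_3) has (q^(n+1) - 1)/(q - 1) points.
= 3^1 + 3^0
= 3 + 1
= 4

4


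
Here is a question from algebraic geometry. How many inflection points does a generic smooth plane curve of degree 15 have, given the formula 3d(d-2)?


For a general smooth plane curve C of degree d, the inflection points are
the intersection of C with its Hessian curve, which has degree 3(d-2).
By Bezout, the total intersection number is d * 3(d-2) = 15 * 39 = 585.
For a general curve every flex is ordinary, so each contributes
multiplicity 1 to C·Hess(C), and the number of distinct inflection
points is 3d(d-2).
Inflection points = 3*15*(15-2) = 3*15*13 = 585

585


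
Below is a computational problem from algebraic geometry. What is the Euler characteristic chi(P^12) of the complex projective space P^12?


The complex projective space P^12 has one cell in each even real dimension 0, 2, ..., 24.
The cohomology groups are H^{2k}(P^12) = Z for k = 0,...,12, and 0 otherwise.
Euler characteristic = sum of Betti numbers = 1 per even-dimensional cohomology group.
chi(P^12) = 12 + 1 = 13

13


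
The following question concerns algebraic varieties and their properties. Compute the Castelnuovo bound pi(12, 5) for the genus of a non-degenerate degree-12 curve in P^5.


Castelnuovo's bound: write d - 1 = m(r-1) + epsilon with 0 <= epsilon < r-1.
d - 1 = 12 - 1 = 11
r - 1 = 5 - 1 = 4
11 = 2*4 + 3, so m = 2, epsilon = 3
pi(d, r) = m(m-1)(r-1)/2 + m*epsilon
= 2*1*4/2 + 2*3
= 8/2 + 6
= 4 + 6 = 10

10


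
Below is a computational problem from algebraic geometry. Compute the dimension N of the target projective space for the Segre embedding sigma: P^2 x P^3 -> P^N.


The Segre embedding maps P^m x P^n into P^N via
all products of coordinates from each factor.
N = (m+1)(n+1) - 1
N = (2+1)(3+1) - 1
N = 3*4 - 1
N = 12 - 1 = 11

11


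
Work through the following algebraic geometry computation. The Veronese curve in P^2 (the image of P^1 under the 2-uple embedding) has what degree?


The rational normal curve in P^2 is the image of P^1 under the 2-uple Veronese.
A general hyperplane in P^2 pulls back to a degree-2 form on P^1, which has 2 zeros,
so the curve meets a general hyperplane in 2 points. Degree = 2.

2


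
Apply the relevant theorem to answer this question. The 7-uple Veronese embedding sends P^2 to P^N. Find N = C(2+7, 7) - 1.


The Veronese embedding v_d: P^n -> P^N maps each point to all
degree-d monomials in n+1 homogeneous coordinates.
N = C(n+d, d) - 1
N = C(2+7, 7) - 1
N = C(9, 7) - 1
C(9, 7) = 36
N = 36 - 1 = 35

35


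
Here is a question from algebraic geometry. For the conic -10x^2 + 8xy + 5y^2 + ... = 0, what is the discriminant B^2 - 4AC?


The discriminant of a conic Ax^2 + Bxy + Cy^2 + ... = 0 is B^2 - 4AC.
B^2 = 8^2 = 64
4AC = 4*(-10)*5 = -200
Discriminant = 64 + 200 = 264

264


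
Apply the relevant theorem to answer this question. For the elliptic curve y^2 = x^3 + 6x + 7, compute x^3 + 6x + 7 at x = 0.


Compute x^3 + 6x + 7 at x = 0:
x^3 = 0^3 = 0
6*x = 6*0 = 0
Sum: 0 + 0 + 7 = 7

7


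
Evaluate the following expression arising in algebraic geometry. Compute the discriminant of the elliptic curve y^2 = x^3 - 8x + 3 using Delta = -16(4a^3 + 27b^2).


Compute each component:
4a^3 = 4*(-8)^3 = 4*(-512) = -2048
27b^2 = 27*3^2 = 27*9 = 243
4a^3 + 27b^2 = -2048 + 243 = -1805
Delta = -16*(-1805) = 28880

28880


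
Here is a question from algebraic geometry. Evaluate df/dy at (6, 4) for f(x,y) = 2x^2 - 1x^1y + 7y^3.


df/dy = (-1)*x^1 + 3*7*y^2
At (6,4): (-1)*6^1 + 3*7*4^2
= -6 + 336
= 330

330


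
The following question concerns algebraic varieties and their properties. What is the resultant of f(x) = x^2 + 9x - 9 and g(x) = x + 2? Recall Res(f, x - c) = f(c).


For Res(f, x - c), we evaluate f at x = c.
f(-2) = (-2)^2 + 9*(-2) - 9
= 4 - 18 - 9
= -14 - 9 = -23
Res(f, g) = -23

-23


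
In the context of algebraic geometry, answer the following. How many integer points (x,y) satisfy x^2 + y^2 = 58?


Systematically check integer values of x where x^2 <= 58.
For each valid x, check if 58 - x^2 is a perfect square.
x=3: 58 - 9 = 49, sqrt = 7 (valid)
x=7: 58 - 49 = 9, sqrt = 3 (valid)
Total integer solutions found: 8

8


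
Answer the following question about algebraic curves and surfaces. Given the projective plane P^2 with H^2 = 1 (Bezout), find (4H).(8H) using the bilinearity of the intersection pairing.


Using bilinearity of the intersection pairing on the projective plane P^2:
(aH).(bH) = ab * (H.H)
We have H^2 = 1 (Bezout).
D.E = (4H).(8H) = 4*8*1
= 32*1
= 32

32


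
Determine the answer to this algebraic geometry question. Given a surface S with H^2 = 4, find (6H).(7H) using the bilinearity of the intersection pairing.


Using bilinearity of the intersection pairing on a surface S:
(aH).(bH) = ab * (H.H)
We have H^2 = 4.
D.E = (6H).(7H) = 6*7*4
= 42*4
= 168

168


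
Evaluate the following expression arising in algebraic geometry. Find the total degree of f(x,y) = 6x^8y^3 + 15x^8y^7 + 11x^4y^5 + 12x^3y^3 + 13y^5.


Examine each term for its total degree (sum of exponents).
  Term '6x^8y^3' has total degree 8+3 = 11.
  Term '15x^8y^7' has total degree 8+7 = 15.
  Term '11x^4y^5' has total degree 4+5 = 9.
  Term '12x^3y^3' has total degree 3+3 = 6.
  Term '13y^5' has total degree 0+5 = 5.
The maximum total degree among all terms is 15.

15


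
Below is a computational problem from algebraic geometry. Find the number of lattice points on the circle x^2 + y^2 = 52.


Systematically check integer values of x where x^2 <= 52.
For each valid x, check if 52 - x^2 is a perfect square.
x=4: 52 - 16 = 36, sqrt = 6 (valid)
x=6: 52 - 36 = 16, sqrt = 4 (valid)
Total integer solutions found: 8

8


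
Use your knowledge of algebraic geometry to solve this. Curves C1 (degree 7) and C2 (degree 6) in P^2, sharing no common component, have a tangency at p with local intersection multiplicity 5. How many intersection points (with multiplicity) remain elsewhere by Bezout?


By Bezout's theorem, the total intersection number is d1 * d2.
Total = 7 * 6 = 42
Intersection multiplicity at p = 5
Remaining intersections = 42 - 5 = 37

37


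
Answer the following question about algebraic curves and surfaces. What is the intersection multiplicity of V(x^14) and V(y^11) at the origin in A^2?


The intersection multiplicity of V(x^a) and V(y^b) at the origin is:
I(O; V(x^14), V(y^11)) = dim_k(k[x,y]/(x^14, y^11))
A basis for k[x,y]/(x^14, y^11) is the set of monomials x^i * y^j
where 0 <= i < 14 and 0 <= j < 11.
The number of such monomials is 14 * 11 = 154

154


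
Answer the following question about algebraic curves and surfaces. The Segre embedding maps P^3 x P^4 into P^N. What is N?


The Segre embedding maps P^m x P^n into P^N via
all products of coordinates from each factor.
N = (m+1)(n+1) - 1
N = (3+1)(4+1) - 1
N = 4*5 - 1
N = 20 - 1 = 19

19


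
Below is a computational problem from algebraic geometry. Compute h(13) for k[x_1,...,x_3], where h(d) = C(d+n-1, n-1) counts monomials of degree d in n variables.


The Hilbert function for the polynomial ring in 3 variables is:
h(d) = C(d+n-1, n-1)
h(13) = C(13+3-1, 3-1) = C(15, 2)
= 15! / (2! * 13!)
= 105

105


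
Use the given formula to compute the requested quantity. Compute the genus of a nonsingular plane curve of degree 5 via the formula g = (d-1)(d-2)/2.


Using the genus formula for smooth plane curves:
g = (d-1)(d-2)/2
g = (5-1)(5-2)/2
g = 4*3/2
g = 12/2 = 6

6


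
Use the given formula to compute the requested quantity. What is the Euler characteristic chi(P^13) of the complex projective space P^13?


The complex projective space P^13 has one cell in each even real dimension 0, 2, ..., 26.
The cohomology groups are H^{2k}(P^13) = Z for k = 0,...,13, and 0 otherwise.
Euler characteristic = sum of Betti numbers = 1 per even-dimensional cohomology group.
chi(P^13) = 13 + 1 = 14

14


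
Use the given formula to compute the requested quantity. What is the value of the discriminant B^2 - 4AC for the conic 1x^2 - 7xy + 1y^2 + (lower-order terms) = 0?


The discriminant of a conic Ax^2 + Bxy + Cy^2 + ... = 0 is B^2 - 4AC.
B^2 = (-7)^2 = 49
4AC = 4*1*1 = 4
Discriminant = 49 - 4 = 45

45


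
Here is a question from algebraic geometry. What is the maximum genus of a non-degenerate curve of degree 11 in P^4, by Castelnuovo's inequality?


Castelnuovo's bound: write d - 1 = m(r-1) + epsilon with 0 <= epsilon < r-1.
d - 1 = 11 - 1 = 10
r - 1 = 4 - 1 = 3
10 = 3*3 + 1, so m = 3, epsilon = 1
pi(d, r) = m(m-1)(r-1)/2 + m*epsilon
= 3*2*3/2 + 3*1
= 18/2 + 3
= 9 + 3 = 12

12


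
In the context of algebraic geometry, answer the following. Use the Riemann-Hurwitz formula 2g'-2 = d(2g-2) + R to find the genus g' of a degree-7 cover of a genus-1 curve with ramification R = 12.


Riemann-Hurwitz formula: 2g' - 2 = d(2g - 2) + R
Given: d = 7, g = 1, R = 12
2g' - 2 = 7*(2*1 - 2) + 12
2g' - 2 = 7*0 + 12
2g' - 2 = 0 + 12 = 12
2g' = 14
g' = 7

7


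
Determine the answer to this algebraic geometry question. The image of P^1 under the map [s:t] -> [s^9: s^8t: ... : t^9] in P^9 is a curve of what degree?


The rational normal curve in P^9 is the image of P^1 under the 9-uple Veronese.
A general hyperplane in P^9 pulls back to a degree-9 form on P^1, which has 9 zeros,
so the curve meets a general hyperplane in 9 points. Degree = 9.

9


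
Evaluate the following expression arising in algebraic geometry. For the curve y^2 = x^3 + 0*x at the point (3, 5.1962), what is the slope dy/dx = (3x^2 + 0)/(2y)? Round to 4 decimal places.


Using implicit differentiation of y^2 = x^3 + 0*x:
2y * dy/dx = 3x^2 + 0
dy/dx = (3x^2 + 0)/(2y)
Numerator: 3*3^2 + 0 = 27
Denominator: 2*5.1962 = 10.3924
dy/dx = 27/10.3924 = 2.5981

2.5981


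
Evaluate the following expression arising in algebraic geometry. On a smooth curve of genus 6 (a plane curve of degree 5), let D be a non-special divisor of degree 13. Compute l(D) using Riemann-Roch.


First, compute the genus of a smooth plane curve of degree 5:
g = (d-1)(d-2)/2 = (5-1)(5-2)/2 = 6
For a non-special divisor D (i.e., h^1(D) = 0), Riemann-Roch gives:
l(D) = deg(D) - g + 1
Since deg(D) = 13 >= 2g - 1 = 11, D is non-special.
l(D) = 13 - 6 + 1 = 8

8


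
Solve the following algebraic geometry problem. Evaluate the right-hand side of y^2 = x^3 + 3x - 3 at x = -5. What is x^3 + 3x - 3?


Compute x^3 + 3x - 3 at x = -5:
x^3 = (-5)^3 = -125
3*x = 3*(-5) = -15
Sum: -125 - 15 - 3 = -143

-143


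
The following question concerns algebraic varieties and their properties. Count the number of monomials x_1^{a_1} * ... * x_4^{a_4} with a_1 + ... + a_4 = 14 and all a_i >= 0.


The number of degree-14 monomials in 4 variables is C(d+n-1, n-1).
= C(14+4-1, 4-1) = C(17, 3)
= 680

680


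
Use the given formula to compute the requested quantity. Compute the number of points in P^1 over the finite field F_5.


P^1(F_5) has (q^(n+1) - 1)/(q - 1) points.
= 5^1 + 5^0
= 5 + 1
= 6

6


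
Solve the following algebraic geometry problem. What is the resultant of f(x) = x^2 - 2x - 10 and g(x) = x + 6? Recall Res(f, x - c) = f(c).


For Res(f, x - c), we evaluate f at x = c.
f(-6) = (-6)^2 - 2*(-6) - 10
= 36 + 12 - 10
= 48 - 10 = 38
Res(f, g) = 38

38


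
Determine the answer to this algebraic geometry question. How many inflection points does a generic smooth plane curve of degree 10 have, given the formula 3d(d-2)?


For a general smooth plane curve C of degree d, the inflection points are
the intersection of C with its Hessian curve, which has degree 3(d-2).
By Bezout, the total intersection number is d * 3(d-2) = 10 * 24 = 240.
For a general curve every flex is ordinary, so each contributes
multiplicity 1 to C·Hess(C), and the number of distinct inflection
points is 3d(d-2).
Inflection points = 3*10*(10-2) = 3*10*8 = 240

240


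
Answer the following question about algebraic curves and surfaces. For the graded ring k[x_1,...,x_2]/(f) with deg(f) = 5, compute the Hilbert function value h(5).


For R = k[x_1,...,x_n]/(f) with f homogeneous of degree e:
The Hilbert series is (1 - t^e)/(1 - t)^n.
So h(d) = C(d+n-1, n-1) - C(d-e+n-1, n-1) for d >= e.
With n=2, e=5, d=5:
C(5+2-1, 2-1) = C(6, 1) = 6
C(5-5+2-1, 2-1) = C(1, 1) = 1
h(5) = 6 - 1 = 5

5


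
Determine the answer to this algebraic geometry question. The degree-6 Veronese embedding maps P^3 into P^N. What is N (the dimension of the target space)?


The Veronese embedding v_d: P^n -> P^N maps each point to all
degree-d monomials in n+1 homogeneous coordinates.
N = C(n+d, d) - 1
N = C(3+6, 6) - 1
N = C(9, 6) - 1
C(9, 6) = 84
N = 84 - 1 = 83

83


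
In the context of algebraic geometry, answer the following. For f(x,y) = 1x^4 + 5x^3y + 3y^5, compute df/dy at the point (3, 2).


df/dy = 5*x^3 + 5*3*y^4
At (3,2): 5*3^3 + 5*3*2^4
= 135 + 240
= 375

375


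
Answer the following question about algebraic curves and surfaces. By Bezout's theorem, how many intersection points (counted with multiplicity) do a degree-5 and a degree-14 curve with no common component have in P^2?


Bezout's theorem states the intersection count equals the product of degrees.
Intersection count = 5 * 14 = 70

70


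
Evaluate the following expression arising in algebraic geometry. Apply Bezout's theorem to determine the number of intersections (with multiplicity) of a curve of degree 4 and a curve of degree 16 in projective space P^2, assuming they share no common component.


Bezout's theorem states the intersection count equals the product of degrees.
Intersection count = 4 * 16 = 64

64


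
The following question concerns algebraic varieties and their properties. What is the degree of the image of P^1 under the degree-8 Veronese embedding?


The Veronese variety v_8(P^1) has degree d^r.
d^r = 8^1 = 8

8


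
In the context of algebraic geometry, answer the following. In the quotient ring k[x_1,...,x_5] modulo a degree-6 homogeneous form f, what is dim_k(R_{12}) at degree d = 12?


For R = k[x_1,...,x_n]/(f) with f homogeneous of degree e:
The Hilbert series is (1 - t^e)/(1 - t)^n.
So h(d) = C(d+n-1, n-1) - C(d-e+n-1, n-1) for d >= e.
With n=5, e=6, d=12:
C(12+5-1, 5-1) = C(16, 4) = 1820
C(12-6+5-1, 5-1) = C(10, 4) = 210
h(12) = 1820 - 210 = 1610

1610


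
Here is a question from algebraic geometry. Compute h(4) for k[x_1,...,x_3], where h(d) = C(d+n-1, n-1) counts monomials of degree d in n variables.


The Hilbert function for the polynomial ring in 3 variables is:
h(d) = C(d+n-1, n-1)
h(4) = C(4+3-1, 3-1) = C(6, 2)
= 6! / (2! * 4!)
= 15

15


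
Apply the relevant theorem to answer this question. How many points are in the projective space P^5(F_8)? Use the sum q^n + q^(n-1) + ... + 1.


P^5(F_8) has (q^(n+1) - 1)/(q - 1) points.
= 8^5 + 8^4 + 8^3 + 8^2 + 8^1 + 8^0
= 32768 + 4096 + 512 + 64 + 8 + 1
= 37449

37449


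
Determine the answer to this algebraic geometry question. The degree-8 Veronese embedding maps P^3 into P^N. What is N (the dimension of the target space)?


The Veronese embedding v_d: P^n -> P^N maps each point to all
degree-d monomials in n+1 homogeneous coordinates.
N = C(n+d, d) - 1
N = C(3+8, 8) - 1
N = C(11, 8) - 1
C(11, 8) = 165
N = 165 - 1 = 164

164


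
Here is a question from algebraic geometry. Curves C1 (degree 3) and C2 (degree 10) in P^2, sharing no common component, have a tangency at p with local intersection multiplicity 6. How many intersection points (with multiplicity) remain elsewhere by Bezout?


By Bezout's theorem, the total intersection number is d1 * d2.
Total = 3 * 10 = 30
Intersection multiplicity at p = 6
Remaining intersections = 30 - 6 = 24

24


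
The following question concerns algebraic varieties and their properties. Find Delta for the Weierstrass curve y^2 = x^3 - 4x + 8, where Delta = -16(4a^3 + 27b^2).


Compute each component:
4a^3 = 4*(-4)^3 = 4*(-64) = -256
27b^2 = 27*8^2 = 27*64 = 1728
4a^3 + 27b^2 = -256 + 1728 = 1472
Delta = -16*1472 = -23552

-23552


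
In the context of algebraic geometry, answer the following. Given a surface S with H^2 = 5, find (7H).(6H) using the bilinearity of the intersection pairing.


Using bilinearity of the intersection pairing on a surface S:
(aH).(bH) = ab * (H.H)
We have H^2 = 5.
D.E = (7H).(6H) = 7*6*5
= 42*5
= 210

210


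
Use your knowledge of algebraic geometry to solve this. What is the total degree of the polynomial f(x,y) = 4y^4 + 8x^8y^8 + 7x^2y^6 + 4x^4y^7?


Examine each term for its total degree (sum of exponents).
  Term '4y^4' has total degree 0+4 = 4.
  Term '8x^8y^8' has total degree 8+8 = 16.
  Term '7x^2y^6' has total degree 2+6 = 8.
  Term '4x^4y^7' has total degree 4+7 = 11.
The maximum total degree among all terms is 16.

16


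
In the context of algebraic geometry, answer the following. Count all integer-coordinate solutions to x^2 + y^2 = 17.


Systematically check integer values of x where x^2 <= 17.
For each valid x, check if 17 - x^2 is a perfect square.
x=1: 17 - 1 = 16, sqrt = 4 (valid)
x=4: 17 - 16 = 1, sqrt = 1 (valid)
Total integer solutions found: 8

8


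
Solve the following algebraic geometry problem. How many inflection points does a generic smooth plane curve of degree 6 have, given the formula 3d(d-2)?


For a general smooth plane curve C of degree d, the inflection points are
the intersection of C with its Hessian curve, which has degree 3(d-2).
By Bezout, the total intersection number is d * 3(d-2) = 6 * 12 = 72.
For a general curve every flex is ordinary, so each contributes
multiplicity 1 to C·Hess(C), and the number of distinct inflection
points is 3d(d-2).
Inflection points = 3*6*(6-2) = 3*6*4 = 72

72


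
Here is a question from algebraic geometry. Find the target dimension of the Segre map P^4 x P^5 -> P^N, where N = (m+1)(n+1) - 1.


The Segre embedding maps P^m x P^n into P^N via
all products of coordinates from each factor.
N = (m+1)(n+1) - 1
N = (4+1)(5+1) - 1
N = 5*6 - 1
N = 30 - 1 = 29

29


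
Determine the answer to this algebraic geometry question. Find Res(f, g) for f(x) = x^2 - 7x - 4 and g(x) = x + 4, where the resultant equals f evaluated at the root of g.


For Res(f, x - c), we evaluate f at x = c.
f(-4) = (-4)^2 - 7*(-4) - 4
= 16 + 28 - 4
= 44 - 4 = 40
Res(f, g) = 40

40


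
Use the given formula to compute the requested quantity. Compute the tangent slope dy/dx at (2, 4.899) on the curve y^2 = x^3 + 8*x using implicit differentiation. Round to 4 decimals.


Using implicit differentiation of y^2 = x^3 + 8*x:
2y * dy/dx = 3x^2 + 8
dy/dx = (3x^2 + 8)/(2y)
Numerator: 3*2^2 + 8 = 20
Denominator: 2*4.899 = 9.798
dy/dx = 20/9.798 = 2.0412

2.0412


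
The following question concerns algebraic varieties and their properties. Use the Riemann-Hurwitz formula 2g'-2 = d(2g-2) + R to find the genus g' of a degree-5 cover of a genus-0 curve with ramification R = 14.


Riemann-Hurwitz formula: 2g' - 2 = d(2g - 2) + R
Given: d = 5, g = 0, R = 14
2g' - 2 = 5*(2*0 - 2) + 14
2g' - 2 = 5*(-2) + 14
2g' - 2 = -10 + 14 = 4
2g' = 6
g' = 3

3


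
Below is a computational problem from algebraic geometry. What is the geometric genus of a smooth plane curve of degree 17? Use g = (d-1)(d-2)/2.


Using the genus formula for smooth plane curves:
g = (d-1)(d-2)/2
g = (17-1)(17-2)/2
g = 16*15/2
g = 240/2 = 120

120


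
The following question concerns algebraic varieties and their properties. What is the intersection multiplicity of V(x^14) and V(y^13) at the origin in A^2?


The intersection multiplicity of V(x^a) and V(y^b) at the origin is:
I(O; V(x^14), V(y^13)) = dim_k(k[x,y]/(x^14, y^13))
A basis for k[x,y]/(x^14, y^13) is the set of monomials x^i * y^j
where 0 <= i < 14 and 0 <= j < 13.
The number of such monomials is 14 * 13 = 182

182


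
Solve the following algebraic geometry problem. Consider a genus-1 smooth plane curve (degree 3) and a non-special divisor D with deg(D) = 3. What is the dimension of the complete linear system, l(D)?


First, compute the genus of a smooth plane curve of degree 3:
g = (d-1)(d-2)/2 = (3-1)(3-2)/2 = 1
For a non-special divisor D (i.e., h^1(D) = 0), Riemann-Roch gives:
l(D) = deg(D) - g + 1
Since deg(D) = 3 >= 2g - 1 = 1, D is non-special.
l(D) = 3 - 1 + 1 = 3

3


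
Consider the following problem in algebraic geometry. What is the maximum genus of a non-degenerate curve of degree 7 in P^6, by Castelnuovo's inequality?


Castelnuovo's bound: write d - 1 = m(r-1) + epsilon with 0 <= epsilon < r-1.
d - 1 = 7 - 1 = 6
r - 1 = 6 - 1 = 5
6 = 1*5 + 1, so m = 1, epsilon = 1
pi(d, r) = m(m-1)(r-1)/2 + m*epsilon
= 1*0*5/2 + 1*1
= 0/2 + 1
= 0 + 1 = 1

1


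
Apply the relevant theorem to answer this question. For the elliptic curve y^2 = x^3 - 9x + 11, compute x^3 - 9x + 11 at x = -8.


Compute x^3 - 9x + 11 at x = -8:
x^3 = (-8)^3 = -512
(-9)*x = (-9)*(-8) = 72
Sum: -512 + 72 + 11 = -429

-429


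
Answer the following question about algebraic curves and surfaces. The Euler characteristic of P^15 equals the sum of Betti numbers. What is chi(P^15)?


The complex projective space P^15 has one cell in each even real dimension 0, 2, ..., 30.
The cohomology groups are H^{2k}(P^15) = Z for k = 0,...,15, and 0 otherwise.
Euler characteristic = sum of Betti numbers = 1 per even-dimensional cohomology group.
chi(P^15) = 15 + 1 = 16

16


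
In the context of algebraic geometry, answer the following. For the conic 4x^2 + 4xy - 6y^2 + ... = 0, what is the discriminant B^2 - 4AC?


The discriminant of a conic Ax^2 + Bxy + Cy^2 + ... = 0 is B^2 - 4AC.
B^2 = 4^2 = 16
4AC = 4*4*(-6) = -96
Discriminant = 16 + 96 = 112

112


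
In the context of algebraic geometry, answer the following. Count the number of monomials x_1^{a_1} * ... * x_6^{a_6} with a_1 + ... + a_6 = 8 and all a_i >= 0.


The number of degree-8 monomials in 6 variables is C(d+n-1, n-1).
= C(8+6-1, 6-1) = C(13, 5)
= 1287

1287


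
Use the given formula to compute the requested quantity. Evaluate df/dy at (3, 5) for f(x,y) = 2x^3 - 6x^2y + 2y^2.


df/dy = (-6)*x^2 + 2*2*y^1
At (3,5): (-6)*3^2 + 2*2*5^1
= -54 + 20
= -34

-34


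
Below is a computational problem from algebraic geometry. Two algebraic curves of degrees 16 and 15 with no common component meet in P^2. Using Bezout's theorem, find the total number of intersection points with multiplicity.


Bezout's theorem states the intersection count equals the product of degrees.
Intersection count = 16 * 15 = 240

240


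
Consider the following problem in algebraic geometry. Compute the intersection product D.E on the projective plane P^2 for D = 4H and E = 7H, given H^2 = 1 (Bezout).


Using bilinearity of the intersection pairing on the projective plane P^2:
(aH).(bH) = ab * (H.H)
We have H^2 = 1 (Bezout).
D.E = (4H).(7H) = 4*7*1
= 28*1
= 28

28


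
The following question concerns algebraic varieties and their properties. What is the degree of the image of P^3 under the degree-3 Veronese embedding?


The Veronese variety v_3(P^3) has degree d^r.
d^r = 3^3 = 27

27


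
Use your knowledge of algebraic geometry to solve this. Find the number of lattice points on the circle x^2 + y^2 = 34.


Systematically check integer values of x where x^2 <= 34.
For each valid x, check if 34 - x^2 is a perfect square.
x=3: 34 - 9 = 25, sqrt = 5 (valid)
x=5: 34 - 25 = 9, sqrt = 3 (valid)
Total integer solutions found: 8

8


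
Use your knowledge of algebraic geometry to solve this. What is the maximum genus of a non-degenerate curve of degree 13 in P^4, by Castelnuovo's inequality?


Castelnuovo's bound: write d - 1 = m(r-1) + epsilon with 0 <= epsilon < r-1.
d - 1 = 13 - 1 = 12
r - 1 = 4 - 1 = 3
12 = 4*3 + 0, so m = 4, epsilon = 0
pi(d, r) = m(m-1)(r-1)/2 + m*epsilon
= 4*3*3/2 + 4*0
= 36/2 + 0
= 18 + 0 = 18

18


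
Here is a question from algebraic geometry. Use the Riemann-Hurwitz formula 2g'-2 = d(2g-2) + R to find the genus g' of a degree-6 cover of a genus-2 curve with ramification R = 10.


Riemann-Hurwitz formula: 2g' - 2 = d(2g - 2) + R
Given: d = 6, g = 2, R = 10
2g' - 2 = 6*(2*2 - 2) + 10
2g' - 2 = 6*2 + 10
2g' - 2 = 12 + 10 = 22
2g' = 24
g' = 12

12


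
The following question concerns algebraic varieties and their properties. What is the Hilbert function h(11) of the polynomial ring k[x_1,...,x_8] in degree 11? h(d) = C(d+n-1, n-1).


The Hilbert function for the polynomial ring in 8 variables is:
h(d) = C(d+n-1, n-1)
h(11) = C(11+8-1, 8-1) = C(18, 7)
= 18! / (7! * 11!)
= 31824

31824


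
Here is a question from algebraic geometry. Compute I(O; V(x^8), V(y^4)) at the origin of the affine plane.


The intersection multiplicity of V(x^a) and V(y^b) at the origin is:
I(O; V(x^8), V(y^4)) = dim_k(k[x,y]/(x^8, y^4))
A basis for k[x,y]/(x^8, y^4) is the set of monomials x^i * y^j
where 0 <= i < 8 and 0 <= j < 4.
The number of such monomials is 8 * 4 = 32

32


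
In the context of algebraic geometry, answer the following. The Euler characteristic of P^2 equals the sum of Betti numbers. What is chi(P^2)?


The complex projective space P^2 has one cell in each even real dimension 0, 2, ..., 4.
The cohomology groups are H^{2k}(P^2) = Z for k = 0,...,2, and 0 otherwise.
Euler characteristic = sum of Betti numbers = 1 per even-dimensional cohomology group.
chi(P^2) = 2 + 1 = 3

3


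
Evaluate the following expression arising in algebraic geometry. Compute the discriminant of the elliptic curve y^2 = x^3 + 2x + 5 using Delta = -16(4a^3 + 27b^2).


Compute each component:
4a^3 = 4*2^3 = 4*8 = 32
27b^2 = 27*5^2 = 27*25 = 675
4a^3 + 27b^2 = 32 + 675 = 707
Delta = -16*707 = -11312

-11312


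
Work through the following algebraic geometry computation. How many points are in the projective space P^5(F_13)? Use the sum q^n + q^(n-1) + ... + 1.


P^5(F_13) has (q^(n+1) - 1)/(q - 1) points.
= 13^5 + 13^4 + 13^3 + 13^2 + 13^1 + 13^0
= 371293 + 28561 + 2197 + 169 + 13 + 1
= 402234

402234


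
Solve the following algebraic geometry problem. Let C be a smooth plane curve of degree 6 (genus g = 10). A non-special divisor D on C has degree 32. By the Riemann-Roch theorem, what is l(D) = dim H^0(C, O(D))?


First, compute the genus of a smooth plane curve of degree 6:
g = (d-1)(d-2)/2 = (6-1)(6-2)/2 = 10
For a non-special divisor D (i.e., h^1(D) = 0), Riemann-Roch gives:
l(D) = deg(D) - g + 1
Since deg(D) = 32 >= 2g - 1 = 19, D is non-special.
l(D) = 32 - 10 + 1 = 23

23


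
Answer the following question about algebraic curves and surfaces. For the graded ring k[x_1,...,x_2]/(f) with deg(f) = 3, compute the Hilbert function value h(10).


For R = k[x_1,...,x_n]/(f) with f homogeneous of degree e:
The Hilbert series is (1 - t^e)/(1 - t)^n.
So h(d) = C(d+n-1, n-1) - C(d-e+n-1, n-1) for d >= e.
With n=2, e=3, d=10:
C(10+2-1, 2-1) = C(11, 1) = 11
C(10-3+2-1, 2-1) = C(8, 1) = 8
h(10) = 11 - 8 = 3

3


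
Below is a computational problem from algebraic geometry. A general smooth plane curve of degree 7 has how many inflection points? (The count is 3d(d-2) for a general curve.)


For a general smooth plane curve C of degree d, the inflection points are
the intersection of C with its Hessian curve, which has degree 3(d-2).
By Bezout, the total intersection number is d * 3(d-2) = 7 * 15 = 105.
For a general curve every flex is ordinary, so each contributes
multiplicity 1 to C·Hess(C), and the number of distinct inflection
points is 3d(d-2).
Inflection points = 3*7*(7-2) = 3*7*5 = 105

105
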